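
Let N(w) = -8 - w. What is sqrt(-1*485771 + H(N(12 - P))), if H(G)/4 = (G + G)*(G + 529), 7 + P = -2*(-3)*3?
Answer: I*sqrt(523211) ≈ 723.33*I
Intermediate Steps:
P = 11 (P = -7 - 2*(-3)*3 = -7 + 6*3 = -7 + 18 = 11)
H(G) = 8*G*(529 + G) (H(G) = 4*((G + G)*(G + 529)) = 4*((2*G)*(529 + G)) = 4*(2*G*(529 + G)) = 8*G*(529 + G))
sqrt(-1*485771 + H(N(12 - P))) = sqrt(-1*485771 + 8*(-8 - (12 - 1*11))*(529 + (-8 - (12 - 1*11)))) = sqrt(-485771 + 8*(-8 - (12 - 11))*(529 + (-8 - (12 - 11)))) = sqrt(-485771 + 8*(-8 - 1*1)*(529 + (-8 - 1*1))) = sqrt(-485771 + 8*(-8 - 1)*(529 + (-8 - 1))) = sqrt(-485771 + 8*(-9)*(529 - 9)) = sqrt(-485771 + 8*(-9)*520) = sqrt(-485771 - 37440) = sqrt(-523211) = I*sqrt(523211)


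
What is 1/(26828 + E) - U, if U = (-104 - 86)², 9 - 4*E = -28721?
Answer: -2455558098/68021 ≈ -36100.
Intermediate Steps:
E = 14365/2 (E = 9/4 - ¼*(-28721) = 9/4 + 28721/4 = 14365/2 ≈ 7182.5)
U = 36100 (U = (-190)² = 36100)
1/(26828 + E) - U = 1/(26828 + 14365/2) - 1*36100 = 1/(68021/2) - 36100 = 2/68021 - 36100 = -2455558098/68021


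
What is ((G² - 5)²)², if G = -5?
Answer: 160000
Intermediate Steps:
((G² - 5)²)² = (((-5)² - 5)²)² = ((25 - 5)²)² = (20²)² = 400² = 160000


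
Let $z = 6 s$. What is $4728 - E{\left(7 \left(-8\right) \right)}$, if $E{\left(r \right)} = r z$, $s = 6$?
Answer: $6744$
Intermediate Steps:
$z = 36$ ($z = 6 \cdot 6 = 36$)
$E{\left(r \right)} = 36 r$ ($E{\left(r \right)} = r 36 = 36 r$)
$4728 - E{\left(7 \left(-8\right) \right)} = 4728 - 36 \cdot 7 \left(-8\right) = 4728 - 36 \left(-56\right) = 4728 - -2016 = 4728 + 2016 = 6744$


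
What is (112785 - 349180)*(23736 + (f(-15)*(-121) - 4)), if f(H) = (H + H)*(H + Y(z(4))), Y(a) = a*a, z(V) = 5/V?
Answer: 47366229755/8 ≈ 5.9208e+9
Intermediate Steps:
Y(a) = a²
f(H) = 2*H*(25/16 + H) (f(H) = (H + H)*(H + (5/4)²) = (2*H)*(H + (5*(¼))²) = (2*H)*(H + (5/4)²) = (2*H)*(H + 25/16) = (2*H)*(25/16 + H) = 2*H*(25/16 + H))
(112785 - 349180)*(23736 + (f(-15)*(-121) - 4)) = (112785 - 349180)*(23736 + (((⅛)*(-15)*(25 + 16*(-15)))*(-121) - 4)) = -236395*(23736 + (((⅛)*(-15)*(25 - 240))*(-121) - 4)) = -236395*(23736 + (((⅛)*(-15)*(-215))*(-121) - 4)) = -236395*(23736 + ((3225/8)*(-121) - 4)) = -236395*(23736 + (-390225/8 - 4)) = -236395*(23736 - 390257/8) = -236395*(-200369/8) = 47366229755/8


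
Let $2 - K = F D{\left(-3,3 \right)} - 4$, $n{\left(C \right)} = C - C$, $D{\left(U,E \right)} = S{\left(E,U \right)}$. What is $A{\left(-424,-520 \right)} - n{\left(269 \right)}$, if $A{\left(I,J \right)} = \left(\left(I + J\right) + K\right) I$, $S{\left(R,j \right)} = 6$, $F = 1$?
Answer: $400256$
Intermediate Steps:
$D{\left(U,E \right)} = 6$
$n{\left(C \right)} = 0$
$K = 0$ ($K = 2 - \left(1 \cdot 6 - 4\right) = 2 - \left(6 - 4\right) = 2 - 2 = 0$)
$A{\left(I,J \right)} = I \left(I + J\right)$ ($A{\left(I,J \right)} = \left(\left(I + J\right) + 0\right) I = \left(I + J\right) I = I \left(I + J\right)$)
$A{\left(-424,-520 \right)} - n{\left(269 \right)} = - 424 \left(-424 - 520\right) - 0 = \left(-424\right) \left(-944\right) + 0 = 400256 + 0 = 400256$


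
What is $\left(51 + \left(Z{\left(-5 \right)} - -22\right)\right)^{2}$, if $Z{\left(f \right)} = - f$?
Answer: $6084$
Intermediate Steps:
$\left(51 + \left(Z{\left(-5 \right)} - -22\right)\right)^{2} = \left(51 - -27\right)^{2} = \left(51 + \left(5 + 22\right)\right)^{2} = \left(51 + 27\right)^{2} = 78^{2} = 6084$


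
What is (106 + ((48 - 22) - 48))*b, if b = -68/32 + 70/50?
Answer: -609/10 ≈ -60.900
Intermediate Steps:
b = -29/40 (b = -68*1/32 + 70*(1/50) = -17/8 + 7/5 = -29/40 ≈ -0.72500)
(106 + ((48 - 22) - 48))*b = (106 + ((48 - 22) - 48))*(-29/40) = (106 + (26 - 48))*(-29/40) = (106 - 22)*(-29/40) = 84*(-29/40) = -609/10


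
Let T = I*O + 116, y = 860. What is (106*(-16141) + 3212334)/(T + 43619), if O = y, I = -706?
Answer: -1501388/563425 ≈ -2.6648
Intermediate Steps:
O = 860
T = -607044 (T = -706*860 + 116 = -607160 + 116 = -607044)
(106*(-16141) + 3212334)/(T + 43619) = (106*(-16141) + 3212334)/(-607044 + 43619) = (-1710946 + 3212334)/(-563425) = 1501388*(-1/563425) = -1501388/563425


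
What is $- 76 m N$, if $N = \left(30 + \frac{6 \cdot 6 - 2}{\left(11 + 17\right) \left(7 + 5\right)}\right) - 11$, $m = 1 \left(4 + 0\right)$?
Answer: $- \frac{121942}{21} \approx -5806.8$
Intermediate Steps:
$m = 4$ ($m = 1 \cdot 4 = 4$)
$N = \frac{3209}{168}$ ($N = \left(30 + \frac{36 - 2}{28 \cdot 12}\right) - 11 = \left(30 + \frac{34}{336}\right) - 11 = \left(30 + 34 \cdot \frac{1}{336}\right) - 11 = \left(30 + \frac{17}{168}\right) - 11 = \frac{5057}{168} - 11 = \frac{3209}{168} \approx 19.101$)
$- 76 m N = \left(-76\right) 4 \cdot \frac{3209}{168} = \left(-304\right) \frac{3209}{168} = - \frac{121942}{21}$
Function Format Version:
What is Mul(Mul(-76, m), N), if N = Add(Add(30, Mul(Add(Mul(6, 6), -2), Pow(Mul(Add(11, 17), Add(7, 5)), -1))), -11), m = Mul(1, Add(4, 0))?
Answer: Rational(-121942, 21) ≈ -5806.8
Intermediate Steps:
m = 4 (m = Mul(1, 4) = 4)
N = Rational(3209, 168) (N = Add(Add(30, Mul(Add(36, -2), Pow(Mul(28, 12), -1))), -11) = Add(Add(30, Mul(34, Pow(336, -1))), -11) = Add(Add(30, Mul(34, Rational(1, 336))), -11) = Add(Add(30, Rational(17, 168)), -11) = Add(Rational(5057, 168), -11) = Rational(3209, 168) ≈ 19.101)
Mul(Mul(-76, m), N) = Mul(Mul(-76, 4), Rational(3209, 168)) = Mul(-304, Rational(3209, 168)) = Rational(-121942, 21)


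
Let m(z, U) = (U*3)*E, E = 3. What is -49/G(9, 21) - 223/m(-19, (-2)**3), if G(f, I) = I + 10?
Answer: 3385/2232 ≈ 1.5166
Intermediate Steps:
G(f, I) = 10 + I
m(z, U) = 9*U (m(z, U) = (U*3)*3 = (3*U)*3 = 9*U)
-49/G(9, 21) - 223/m(-19, (-2)**3) = -49/(10 + 21) - 223/(9*(-2)**3) = -49/31 - 223/(9*(-8)) = -49*1/31 - 223/(-72) = -49/31 - 223*(-1/72) = -49/31 + 223/72 = 3385/2232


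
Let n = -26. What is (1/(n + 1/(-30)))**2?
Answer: 900/609961 ≈ 0.0014755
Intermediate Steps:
(1/(n + 1/(-30)))**2 = (1/(-26 + 1/(-30)))**2 = (1/(-26 - 1/30))**2 = (1/(-781/30))**2 = (-30/781)**2 = 900/609961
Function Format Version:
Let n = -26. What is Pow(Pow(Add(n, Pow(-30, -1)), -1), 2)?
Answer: Rational(900, 609961) ≈ 0.0014755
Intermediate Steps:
Pow(Pow(Add(n, Pow(-30, -1)), -1), 2) = Pow(Pow(Add(-26, Pow(-30, -1)), -1), 2) = Pow(Pow(Add(-26, Rational(-1, 30)), -1), 2) = Pow(Pow(Rational(-781, 30), -1), 2) = Pow(Rational(-30, 781), 2) = Rational(900, 609961)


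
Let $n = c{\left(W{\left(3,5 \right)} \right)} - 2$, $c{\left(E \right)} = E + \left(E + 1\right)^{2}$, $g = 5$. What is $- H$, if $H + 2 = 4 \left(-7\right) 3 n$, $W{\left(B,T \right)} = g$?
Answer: $3278$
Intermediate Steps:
$W{\left(B,T \right)} = 5$
$c{\left(E \right)} = E + \left(1 + E\right)^{2}$
$n = 39$ ($n = \left(5 + \left(1 + 5\right)^{2}\right) - 2 = \left(5 + 6^{2}\right) - 2 = \left(5 + 36\right) - 2 = 41 - 2 = 39$)
$H = -3278$ ($H = -2 + 4 \left(-7\right) 3 \cdot 39 = -2 + \left(-28\right) 3 \cdot 39 = -2 - 3276 = -3278$)
$- H = \left(-1\right) \left(-3278\right) = 3278$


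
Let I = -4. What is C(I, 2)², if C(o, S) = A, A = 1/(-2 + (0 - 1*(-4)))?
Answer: ¼ ≈ 0.25000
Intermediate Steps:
A = ½ (A = 1/(-2 + (0 + 4)) = 1/(-2 + 4) = 1/2 = ½ ≈ 0.50000)
C(o, S) = ½
C(I, 2)² = (½)² = ¼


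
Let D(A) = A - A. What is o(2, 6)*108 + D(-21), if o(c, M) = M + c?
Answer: 864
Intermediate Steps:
D(A) = 0
o(2, 6)*108 + D(-21) = (6 + 2)*108 + 0 = 8*108 + 0 = 864 + 0 = 864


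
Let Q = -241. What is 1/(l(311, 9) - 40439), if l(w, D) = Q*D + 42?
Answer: -1/42566 ≈ -2.3493e-5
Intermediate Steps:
l(w, D) = 42 - 241*D (l(w, D) = -241*D + 42 = 42 - 241*D)
1/(l(311, 9) - 40439) = 1/((42 - 241*9) - 40439) = 1/((42 - 2169) - 40439) = 1/(-2127 - 40439) = 1/(-42566) = -1/42566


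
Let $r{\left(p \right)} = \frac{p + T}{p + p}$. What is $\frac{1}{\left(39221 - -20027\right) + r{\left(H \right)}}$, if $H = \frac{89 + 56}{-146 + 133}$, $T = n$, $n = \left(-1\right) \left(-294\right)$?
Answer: $\frac{290}{17178243} \approx 1.6882 \cdot 10^{-5}$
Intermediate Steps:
$n = 294$
$T = 294$
$H = - \frac{145}{13}$ ($H = \frac{145}{-13} = 145 \left(- \frac{1}{13}\right) = - \frac{145}{13} \approx -11.154$)
$r{\left(p \right)} = \frac{294 + p}{2 p}$ ($r{\left(p \right)} = \frac{p + 294}{p + p} = \frac{294 + p}{2 p}$)
$\frac{1}{\left(39221 - -20027\right) + r{\left(H \right)}} = \frac{1}{\left(39221 - -20027\right) + \frac{294 - \frac{145}{13}}{2 \left(- \frac{145}{13}\right)}} = \frac{1}{\left(39221 + 20027\right) + \frac{1}{2} \left(- \frac{13}{145}\right) \frac{3677}{13}} = \frac{1}{59248 - \frac{3677}{290}} = \frac{1}{\frac{17178243}{290}} = \frac{290}{17178243}$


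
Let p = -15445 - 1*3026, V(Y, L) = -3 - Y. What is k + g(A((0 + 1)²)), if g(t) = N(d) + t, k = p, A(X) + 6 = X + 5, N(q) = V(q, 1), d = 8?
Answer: -18482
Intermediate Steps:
p = -18471 (p = -15445 - 3026 = -18471)
N(q) = -3 - q
A(X) = -1 + X (A(X) = -6 + (X + 5) = -6 + (5 + X) = -1 + X)
k = -18471
g(t) = -11 + t (g(t) = (-3 - 1*8) + t = (-3 - 8) + t = -11 + t)
k + g(A((0 + 1)²)) = -18471 + (-11 + (-1 + (0 + 1)²)) = -18471 + (-11 + (-1 + 1²)) = -18471 + (-11 + (-1 + 1)) = -18471 + (-11 + 0) = -18471 - 11 = -18482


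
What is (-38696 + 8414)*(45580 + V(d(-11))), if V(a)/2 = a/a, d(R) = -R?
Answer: -1380314124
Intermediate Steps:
V(a) = 2 (V(a) = 2*(a/a) = 2*1 = 2)
(-38696 + 8414)*(45580 + V(d(-11))) = (-38696 + 8414)*(45580 + 2) = -30282*45582 = -1380314124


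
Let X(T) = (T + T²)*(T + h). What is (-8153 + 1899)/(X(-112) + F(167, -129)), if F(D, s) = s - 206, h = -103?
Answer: 6254/2673215 ≈ 0.0023395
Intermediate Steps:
F(D, s) = -206 + s
X(T) = (-103 + T)*(T + T²) (X(T) = (T + T²)*(T - 103) = (T + T²)*(-103 + T) = (-103 + T)*(T + T²))
(-8153 + 1899)/(X(-112) + F(167, -129)) = (-8153 + 1899)/(-112*(-103 + (-112)² - 102*(-112)) + (-206 - 129)) = -6254/(-112*(-103 + 12544 + 11424) - 335) = -6254/(-112*23865 - 335) = -6254/(-2672880 - 335) = -6254/(-2673215) = -6254*(-1/2673215) = 6254/2673215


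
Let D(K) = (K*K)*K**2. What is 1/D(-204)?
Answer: 1/1731891456 ≈ 5.7740e-10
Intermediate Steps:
D(K) = K**4 (D(K) = K**2*K**2 = K**4)
1/D(-204) = 1/((-204)**4) = 1/1731891456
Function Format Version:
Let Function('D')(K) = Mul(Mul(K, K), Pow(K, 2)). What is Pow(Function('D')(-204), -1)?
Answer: Rational(1, 1731891456) ≈ 5.7740e-10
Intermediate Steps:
Function('D')(K) = Pow(K, 4) (Function('D')(K) = Mul(Pow(K, 2), Pow(K, 2)) = Pow(K, 4))
Pow(Function('D')(-204), -1) = Pow(Pow(-204, 4), -1) = Pow(1731891456, -1) = Rational(1, 1731891456)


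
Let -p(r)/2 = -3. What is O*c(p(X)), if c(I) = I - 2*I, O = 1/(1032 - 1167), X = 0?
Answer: 2/45 ≈ 0.044444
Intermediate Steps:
p(r) = 6 (p(r) = -2*(-3) = 6)
O = -1/135 (O = 1/(-135) = -1/135 ≈ -0.0074074)
c(I) = -I
O*c(p(X)) = -(-1)*6/135 = -1/135*(-6) = 2/45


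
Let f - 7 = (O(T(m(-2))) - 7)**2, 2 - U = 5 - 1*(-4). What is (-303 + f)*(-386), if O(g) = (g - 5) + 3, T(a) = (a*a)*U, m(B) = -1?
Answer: 15440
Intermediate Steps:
U = -7 (U = 2 - (5 - 1*(-4)) = 2 - (5 + 4) = 2 - 1*9 = 2 - 9 = -7)
T(a) = -7*a**2 (T(a) = (a*a)*(-7) = a**2*(-7) = -7*a**2)
O(g) = -2 + g (O(g) = (-5 + g) + 3 = -2 + g)
f = 263 (f = 7 + ((-2 - 7*(-1)**2) - 7)**2 = 7 + ((-2 - 7*1) - 7)**2 = 7 + ((-2 - 7) - 7)**2 = 7 + (-9 - 7)**2 = 7 + (-16)**2 = 7 + 256 = 263)
(-303 + f)*(-386) = (-303 + 263)*(-386) = -40*(-386) = 15440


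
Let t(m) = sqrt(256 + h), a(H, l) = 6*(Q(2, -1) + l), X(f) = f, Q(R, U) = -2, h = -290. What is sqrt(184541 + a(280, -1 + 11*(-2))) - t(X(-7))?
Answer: sqrt(184391) - I*sqrt(34) ≈ 429.41 - 5.831*I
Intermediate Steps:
a(H, l) = -12 + 6*l (a(H, l) = 6*(-2 + l) = -12 + 6*l)
t(m) = I*sqrt(34) (t(m) = sqrt(256 - 290) = sqrt(-34) = I*sqrt(34))
sqrt(184541 + a(280, -1 + 11*(-2))) - t(X(-7)) = sqrt(184541 + (-12 + 6*(-1 + 11*(-2)))) - I*sqrt(34) = sqrt(184541 + (-12 + 6*(-1 - 22))) - I*sqrt(34) = sqrt(184541 + (-12 + 6*(-23))) - I*sqrt(34) = sqrt(184541 + (-12 - 138)) - I*sqrt(34) = sqrt(184541 - 150) - I*sqrt(34) = sqrt(184391) - I*sqrt(34)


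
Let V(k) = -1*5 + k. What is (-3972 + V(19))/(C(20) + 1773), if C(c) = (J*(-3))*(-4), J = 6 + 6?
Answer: -3958/1917 ≈ -2.0647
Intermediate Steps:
J = 12
C(c) = 144 (C(c) = (12*(-3))*(-4) = -36*(-4) = 144)
V(k) = -5 + k
(-3972 + V(19))/(C(20) + 1773) = (-3972 + (-5 + 19))/(144 + 1773) = (-3972 + 14)/1917 = -3958*1/1917 = -3958/1917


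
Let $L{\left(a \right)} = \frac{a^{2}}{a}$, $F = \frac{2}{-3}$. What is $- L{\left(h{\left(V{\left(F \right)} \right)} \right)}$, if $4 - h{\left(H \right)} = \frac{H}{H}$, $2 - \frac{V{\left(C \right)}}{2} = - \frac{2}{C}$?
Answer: $-3$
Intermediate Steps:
$F = - \frac{2}{3}$ ($F = 2 \left(- \frac{1}{3}\right) = - \frac{2}{3} \approx -0.66667$)
$V{\left(C \right)} = 4 + \frac{4}{C}$ ($V{\left(C \right)} = 4 - 2 \left(- \frac{2}{C}\right) = 4 + \frac{4}{C}$)
$h{\left(H \right)} = 3$ ($h{\left(H \right)} = 4 - \frac{H}{H} = 4 - 1 = 3$)
$L{\left(a \right)} = a$
$- L{\left(h{\left(V{\left(F \right)} \right)} \right)} = \left(-1\right) 3 = -3$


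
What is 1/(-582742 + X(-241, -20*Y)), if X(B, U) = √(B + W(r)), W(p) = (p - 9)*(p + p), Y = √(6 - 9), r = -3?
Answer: -582742/339588238733 - 13*I/339588238733 ≈ -1.716e-6 - 3.8282e-11*I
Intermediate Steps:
Y = I*√3 (Y = √(-3) = I*√3 ≈ 1.732*I)
W(p) = 2*p*(-9 + p) (W(p) = (-9 + p)*(2*p) = 2*p*(-9 + p))
X(B, U) = √(72 + B) (X(B, U) = √(B + 2*(-3)*(-9 - 3)) = √(B + 2*(-3)*(-12)) = √(B + 72) = √(72 + B))
1/(-582742 + X(-241, -20*Y)) = 1/(-582742 + √(72 - 241)) = 1/(-582742 + √(-169)) = 1/(-582742 + 13*I) = (-582742 - 13*I)/339588238733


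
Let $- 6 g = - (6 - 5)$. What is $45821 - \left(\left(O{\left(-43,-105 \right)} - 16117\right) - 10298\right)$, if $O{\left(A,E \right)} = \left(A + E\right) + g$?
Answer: $\frac{434303}{6} \approx 72384.0$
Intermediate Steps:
$g = \frac{1}{6}$ ($g = - \frac{\left(-1\right) \left(6 - 5\right)}{6} = - \frac{\left(-1\right) 1}{6} = \left(- \frac{1}{6}\right) \left(-1\right) = \frac{1}{6} \approx 0.16667$)
$O{\left(A,E \right)} = \frac{1}{6} + A + E$ ($O{\left(A,E \right)} = \left(A + E\right) + \frac{1}{6} = \frac{1}{6} + A + E$)
$45821 - \left(\left(O{\left(-43,-105 \right)} - 16117\right) - 10298\right) = 45821 - \left(\left(\left(\frac{1}{6} - 43 - 105\right) - 16117\right) - 10298\right) = 45821 - \left(\left(- \frac{887}{6} - 16117\right) - 10298\right) = 45821 - \left(- \frac{97589}{6} - 10298\right) = 45821 - - \frac{159377}{6} = 45821 + \frac{159377}{6} = \frac{434303}{6}$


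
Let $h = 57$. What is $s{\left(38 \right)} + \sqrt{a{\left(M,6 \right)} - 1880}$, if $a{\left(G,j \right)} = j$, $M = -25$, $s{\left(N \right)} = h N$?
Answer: $2166 + i \sqrt{1874} \approx 2166.0 + 43.29 i$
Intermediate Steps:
$s{\left(N \right)} = 57 N$
$s{\left(38 \right)} + \sqrt{a{\left(M,6 \right)} - 1880} = 57 \cdot 38 + \sqrt{6 - 1880} = 2166 + \sqrt{-1874} = 2166 + i \sqrt{1874}$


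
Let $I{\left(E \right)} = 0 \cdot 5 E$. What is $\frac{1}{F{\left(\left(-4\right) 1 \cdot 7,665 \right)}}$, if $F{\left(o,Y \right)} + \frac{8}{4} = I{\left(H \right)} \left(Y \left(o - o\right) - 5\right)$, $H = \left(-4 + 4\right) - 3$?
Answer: $- \frac{1}{2} \approx -0.5$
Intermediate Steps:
$H = -3$ ($H = 0 - 3 = -3$)
$I{\left(E \right)} = 0$ ($I{\left(E \right)} = 0 E = 0$)
$F{\left(o,Y \right)} = -2$ ($F{\left(o,Y \right)} = -2 + 0 \left(Y \left(o - o\right) - 5\right) = -2 + 0 \left(Y 0 - 5\right) = -2 + 0 \left(0 - 5\right) = -2 + 0 \left(-5\right) = -2 + 0 = -2$)
$\frac{1}{F{\left(\left(-4\right) 1 \cdot 7,665 \right)}} = \frac{1}{-2} = - \frac{1}{2}$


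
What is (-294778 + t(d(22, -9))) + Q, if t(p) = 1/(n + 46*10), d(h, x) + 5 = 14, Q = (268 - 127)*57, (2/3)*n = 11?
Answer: -273264171/953 ≈ -2.8674e+5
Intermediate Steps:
n = 33/2 (n = (3/2)*11 = 33/2 ≈ 16.500)
Q = 8037 (Q = 141*57 = 8037)
d(h, x) = 9 (d(h, x) = -5 + 14 = 9)
t(p) = 2/953 (t(p) = 1/(33/2 + 46*10) = 1/(33/2 + 460) = 1/(953/2) = 2/953)
(-294778 + t(d(22, -9))) + Q = (-294778 + 2/953) + 8037 = -280923432/953 + 8037 = -273264171/953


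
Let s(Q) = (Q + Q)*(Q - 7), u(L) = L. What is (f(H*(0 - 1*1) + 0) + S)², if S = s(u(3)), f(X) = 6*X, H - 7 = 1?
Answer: 5184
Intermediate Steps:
H = 8 (H = 7 + 1 = 8)
s(Q) = 2*Q*(-7 + Q) (s(Q) = (2*Q)*(-7 + Q) = 2*Q*(-7 + Q))
S = -24 (S = 2*3*(-7 + 3) = 2*3*(-4) = -24)
(f(H*(0 - 1*1) + 0) + S)² = (6*(8*(0 - 1*1) + 0) - 24)² = (6*(8*(0 - 1) + 0) - 24)² = (6*(8*(-1) + 0) - 24)² = (6*(-8 + 0) - 24)² = (6*(-8) - 24)² = (-48 - 24)² = (-72)² = 5184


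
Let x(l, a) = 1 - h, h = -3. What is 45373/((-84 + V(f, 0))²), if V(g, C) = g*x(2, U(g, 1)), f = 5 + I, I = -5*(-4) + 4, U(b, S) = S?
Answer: 45373/1024 ≈ 44.310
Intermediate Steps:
I = 24 (I = 20 + 4 = 24)
f = 29 (f = 5 + 24 = 29)
x(l, a) = 4 (x(l, a) = 1 - 1*(-3) = 1 + 3 = 4)
V(g, C) = 4*g (V(g, C) = g*4 = 4*g)
45373/((-84 + V(f, 0))²) = 45373/((-84 + 4*29)²) = 45373/((-84 + 116)²) = 45373/(32²) = 45373/1024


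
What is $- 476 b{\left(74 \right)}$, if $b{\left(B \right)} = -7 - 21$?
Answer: $13328$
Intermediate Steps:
$b{\left(B \right)} = -28$
$- 476 b{\left(74 \right)} = \left(-476\right) \left(-28\right) = 13328$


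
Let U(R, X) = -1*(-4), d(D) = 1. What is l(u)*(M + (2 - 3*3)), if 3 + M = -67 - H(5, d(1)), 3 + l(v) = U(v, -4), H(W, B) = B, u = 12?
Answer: -78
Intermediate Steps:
U(R, X) = 4
l(v) = 1 (l(v) = -3 + 4 = 1)
M = -71 (M = -3 + (-67 - 1*1) = -3 + (-67 - 1) = -3 - 68 = -71)
l(u)*(M + (2 - 3*3)) = 1*(-71 + (2 - 3*3)) = 1*(-71 + (2 - 9)) = 1*(-71 - 7) = 1*(-78) = -78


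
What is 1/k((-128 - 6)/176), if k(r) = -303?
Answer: -1/303 ≈ -0.0033003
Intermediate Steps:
1/k((-128 - 6)/176) = 1/(-303) = -1/303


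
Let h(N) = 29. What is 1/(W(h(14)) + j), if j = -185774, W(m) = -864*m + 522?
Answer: -1/210308 ≈ -4.7549e-6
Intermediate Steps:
W(m) = 522 - 864*m
1/(W(h(14)) + j) = 1/((522 - 864*29) - 185774) = 1/((522 - 25056) - 185774) = 1/(-24534 - 185774) = 1/(-210308) = -1/210308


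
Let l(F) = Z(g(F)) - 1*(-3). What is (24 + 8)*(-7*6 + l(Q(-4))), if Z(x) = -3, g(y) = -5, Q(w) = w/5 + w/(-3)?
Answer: -1344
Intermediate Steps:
Q(w) = -2*w/15 (Q(w) = w*(⅕) + w*(-⅓) = w/5 - w/3 = -2*w/15)
l(F) = 0 (l(F) = -3 - 1*(-3) = -3 + 3 = 0)
(24 + 8)*(-7*6 + l(Q(-4))) = (24 + 8)*(-7*6 + 0) = 32*(-42 + 0) = 32*(-42) = -1344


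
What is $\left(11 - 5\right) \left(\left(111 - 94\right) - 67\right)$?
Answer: $-300$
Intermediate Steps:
$\left(11 - 5\right) \left(\left(111 - 94\right) - 67\right) = \left(11 - 5\right) \left(17 - 67\right) = 6 \left(-50\right) = -300$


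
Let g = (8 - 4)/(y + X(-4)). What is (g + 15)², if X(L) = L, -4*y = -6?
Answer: 4489/25 ≈ 179.56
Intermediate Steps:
y = 3/2 (y = -¼*(-6) = 3/2 ≈ 1.5000)
g = -8/5 (g = (8 - 4)/(3/2 - 4) = 4/(-5/2) = 4*(-⅖) = -8/5 ≈ -1.6000)
(g + 15)² = (-8/5 + 15)² = (67/5)² = 4489/25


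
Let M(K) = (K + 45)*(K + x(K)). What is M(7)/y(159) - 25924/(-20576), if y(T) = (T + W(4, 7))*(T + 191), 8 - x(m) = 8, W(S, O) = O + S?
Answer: 13838997/10931000 ≈ 1.2660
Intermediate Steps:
x(m) = 0 (x(m) = 8 - 1*8 = 8 - 8 = 0)
M(K) = K*(45 + K) (M(K) = (K + 45)*(K + 0) = (45 + K)*K = K*(45 + K))
y(T) = (11 + T)*(191 + T) (y(T) = (T + (7 + 4))*(T + 191) = (T + 11)*(191 + T) = (11 + T)*(191 + T))
M(7)/y(159) - 25924/(-20576) = (7*(45 + 7))/(2101 + 159² + 202*159) - 25924/(-20576) = (7*52)/(2101 + 25281 + 32118) - 25924*(-1/20576) = 364/59500 + 6481/5144 = 364*(1/59500) + 6481/5144 = 13/2125 + 6481/5144 = 13838997/10931000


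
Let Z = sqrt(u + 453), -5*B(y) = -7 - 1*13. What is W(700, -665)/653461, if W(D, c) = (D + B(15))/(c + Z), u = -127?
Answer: -468160/288763762439 - 704*sqrt(326)/288763762439 ≈ -1.6653e-6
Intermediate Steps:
B(y) = 4 (B(y) = -(-7 - 1*13)/5 = -(-7 - 13)/5 = -1/5*(-20) = 4)
Z = sqrt(326) (Z = sqrt(-127 + 453) = sqrt(326) ≈ 18.055)
W(D, c) = (4 + D)/(c + sqrt(326)) (W(D, c) = (D + 4)/(c + sqrt(326)) = (4 + D)/(c + sqrt(326)))
W(700, -665)/653461 = ((4 + 700)/(-665 + sqrt(326)))/653461 = (704/(-665 + sqrt(326)))*(1/653461) = 704/(653461*(-665 + sqrt(326)))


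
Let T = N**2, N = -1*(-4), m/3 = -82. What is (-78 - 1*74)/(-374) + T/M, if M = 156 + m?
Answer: 1924/8415 ≈ 0.22864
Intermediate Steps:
m = -246 (m = 3*(-82) = -246)
M = -90 (M = 156 - 246 = -90)
N = 4
T = 16 (T = 4**2 = 16)
(-78 - 1*74)/(-374) + T/M = (-78 - 1*74)/(-374) + 16/(-90) = (-78 - 74)*(-1/374) + 16*(-1/90) = -152*(-1/374) - 8/45 = 76/187 - 8/45 = 1924/8415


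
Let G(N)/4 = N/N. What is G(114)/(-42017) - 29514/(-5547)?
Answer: 413355850/77689433 ≈ 5.3206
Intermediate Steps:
G(N) = 4 (G(N) = 4*(N/N) = 4*1 = 4)
G(114)/(-42017) - 29514/(-5547) = 4/(-42017) - 29514/(-5547) = 4*(-1/42017) - 29514*(-1/5547) = -4/42017 + 9838/1849 = 413355850/77689433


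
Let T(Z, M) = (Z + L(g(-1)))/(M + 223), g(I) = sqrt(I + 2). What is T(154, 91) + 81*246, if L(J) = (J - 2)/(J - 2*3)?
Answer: 31284591/1570 ≈ 19927.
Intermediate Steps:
g(I) = sqrt(2 + I)
L(J) = (-2 + J)/(-6 + J) (L(J) = (-2 + J)/(J - 6) = (-2 + J)/(-6 + J))
T(Z, M) = (1/5 + Z)/(223 + M) (T(Z, M) = (Z + (-2 + sqrt(2 - 1))/(-6 + sqrt(2 - 1)))/(M + 223) = (Z + (-2 + sqrt(1))/(-6 + sqrt(1)))/(223 + M) = (Z + (-2 + 1)/(-6 + 1))/(223 + M) = (Z - 1/(-5))/(223 + M) = (Z - 1/5*(-1))/(223 + M) = (Z + 1/5)/(223 + M) = (1/5 + Z)/(223 + M))
T(154, 91) + 81*246 = (1/5 + 154)/(223 + 91) + 81*246 = (771/5)/314 + 19926 = (1/314)*(771/5) + 19926 = 771/1570 + 19926 = 31284591/1570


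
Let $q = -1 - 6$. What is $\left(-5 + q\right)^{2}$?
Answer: $144$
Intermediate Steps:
$q = -7$ ($q = -1 - 6 = -7$)
$\left(-5 + q\right)^{2} = \left(-5 - 7\right)^{2} = \left(-12\right)^{2} = 144$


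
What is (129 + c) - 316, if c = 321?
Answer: 134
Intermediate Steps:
(129 + c) - 316 = (129 + 321) - 316 = 450 - 316 = 134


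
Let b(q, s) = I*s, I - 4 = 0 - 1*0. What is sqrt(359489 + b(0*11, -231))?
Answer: sqrt(358565) ≈ 598.80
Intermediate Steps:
I = 4 (I = 4 + (0 - 1*0) = 4 + (0 + 0) = 4 + 0 = 4)
b(q, s) = 4*s
sqrt(359489 + b(0*11, -231)) = sqrt(359489 + 4*(-231)) = sqrt(359489 - 924) = sqrt(358565)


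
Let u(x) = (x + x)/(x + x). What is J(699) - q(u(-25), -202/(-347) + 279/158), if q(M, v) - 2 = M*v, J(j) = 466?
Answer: 25310535/54826 ≈ 461.65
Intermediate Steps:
u(x) = 1 (u(x) = (2*x)/((2*x)) = (2*x)*(1/(2*x)) = 1)
q(M, v) = 2 + M*v
J(699) - q(u(-25), -202/(-347) + 279/158) = 466 - (2 + 1*(-202/(-347) + 279/158)) = 466 - (2 + 1*(-202*(-1/347) + 279*(1/158))) = 466 - (2 + 1*(202/347 + 279/158)) = 466 - (2 + 1*(128729/54826)) = 466 - (2 + 128729/54826) = 466 - 1*238381/54826 = 466 - 238381/54826 = 25310535/54826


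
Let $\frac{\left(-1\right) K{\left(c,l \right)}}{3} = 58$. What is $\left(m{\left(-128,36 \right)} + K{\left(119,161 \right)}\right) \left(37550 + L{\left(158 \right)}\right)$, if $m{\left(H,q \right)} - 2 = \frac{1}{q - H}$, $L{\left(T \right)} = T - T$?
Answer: $- \frac{529586425}{82} \approx -6.4584 \cdot 10^{6}$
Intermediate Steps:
$L{\left(T \right)} = 0$
$K{\left(c,l \right)} = -174$ ($K{\left(c,l \right)} = \left(-3\right) 58 = -174$)
$m{\left(H,q \right)} = 2 + \frac{1}{q - H}$
$\left(m{\left(-128,36 \right)} + K{\left(119,161 \right)}\right) \left(37550 + L{\left(158 \right)}\right) = \left(\frac{-1 - 72 + 2 \left(-128\right)}{-128 - 36} - 174\right) \left(37550 + 0\right) = \left(\frac{-1 - 72 - 256}{-128 - 36} - 174\right) 37550 = \left(\frac{1}{-164} \left(-329\right) - 174\right) 37550 = \left(\left(- \frac{1}{164}\right) \left(-329\right) - 174\right) 37550 = \left(\frac{329}{164} - 174\right) 37550 = \left(- \frac{28207}{164}\right) 37550 = - \frac{529586425}{82}$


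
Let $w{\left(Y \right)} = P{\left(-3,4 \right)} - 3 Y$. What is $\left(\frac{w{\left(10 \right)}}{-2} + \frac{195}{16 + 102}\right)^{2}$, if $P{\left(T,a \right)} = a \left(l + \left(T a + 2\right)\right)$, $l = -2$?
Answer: $\frac{23011209}{13924} \approx 1652.6$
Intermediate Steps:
$P{\left(T,a \right)} = T a^{2}$ ($P{\left(T,a \right)} = a \left(-2 + \left(T a + 2\right)\right) = a \left(-2 + \left(2 + T a\right)\right) = a T a = T a^{2}$)
$w{\left(Y \right)} = -48 - 3 Y$ ($w{\left(Y \right)} = - 3 \cdot 4^{2} - 3 Y = \left(-3\right) 16 - 3 Y = -48 - 3 Y$)
$\left(\frac{w{\left(10 \right)}}{-2} + \frac{195}{16 + 102}\right)^{2} = \left(\frac{-48 - 30}{-2} + \frac{195}{16 + 102}\right)^{2} = \left(\left(-48 - 30\right) \left(- \frac{1}{2}\right) + \frac{195}{118}\right)^{2} = \left(\left(-78\right) \left(- \frac{1}{2}\right) + 195 \cdot \frac{1}{118}\right)^{2} = \left(39 + \frac{195}{118}\right)^{2} = \left(\frac{4797}{118}\right)^{2} = \frac{23011209}{13924}$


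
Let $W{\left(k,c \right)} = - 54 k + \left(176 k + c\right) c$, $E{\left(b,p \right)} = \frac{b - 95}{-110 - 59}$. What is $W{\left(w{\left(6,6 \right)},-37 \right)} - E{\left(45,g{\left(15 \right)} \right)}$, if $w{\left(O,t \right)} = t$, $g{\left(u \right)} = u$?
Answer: $- \frac{6426613}{169} \approx -38027.0$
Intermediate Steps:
$E{\left(b,p \right)} = \frac{95}{169} - \frac{b}{169}$ ($E{\left(b,p \right)} = \frac{-95 + b}{-169} = \left(-95 + b\right) \left(- \frac{1}{169}\right) = \frac{95}{169} - \frac{b}{169}$)
$W{\left(k,c \right)} = - 54 k + c \left(c + 176 k\right)$ ($W{\left(k,c \right)} = - 54 k + \left(c + 176 k\right) c = - 54 k + c \left(c + 176 k\right)$)
$W{\left(w{\left(6,6 \right)},-37 \right)} - E{\left(45,g{\left(15 \right)} \right)} = \left(\left(-37\right)^{2} - 324 + 176 \left(-37\right) 6\right) - \left(\frac{95}{169} - \frac{45}{169}\right) = \left(1369 - 324 - 39072\right) - \left(\frac{95}{169} - \frac{45}{169}\right) = -38027 - \frac{50}{169} = - \frac{6426613}{169}$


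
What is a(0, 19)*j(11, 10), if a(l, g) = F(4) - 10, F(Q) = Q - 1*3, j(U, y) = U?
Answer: -99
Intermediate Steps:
F(Q) = -3 + Q (F(Q) = Q - 3 = -3 + Q)
a(l, g) = -9 (a(l, g) = (-3 + 4) - 10 = 1 - 10 = -9)
a(0, 19)*j(11, 10) = -9*11 = -99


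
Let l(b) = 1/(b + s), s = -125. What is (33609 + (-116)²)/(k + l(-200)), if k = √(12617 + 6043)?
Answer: 15296125/1970962499 + 9942481250*√4665/1970962499 ≈ 344.55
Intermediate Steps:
l(b) = 1/(-125 + b) (l(b) = 1/(b - 125) = 1/(-125 + b))
k = 2*√4665 (k = √18660 = 2*√4665 ≈ 136.60)
(33609 + (-116)²)/(k + l(-200)) = (33609 + (-116)²)/(2*√4665 + 1/(-125 - 200)) = (33609 + 13456)/(2*√4665 + 1/(-325)) = 47065/(2*√4665 - 1/325) = 47065/(-1/325 + 2*√4665)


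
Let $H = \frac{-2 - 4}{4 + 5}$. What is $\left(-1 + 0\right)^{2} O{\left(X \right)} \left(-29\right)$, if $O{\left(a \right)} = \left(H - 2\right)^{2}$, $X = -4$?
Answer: $- \frac{1856}{9} \approx -206.22$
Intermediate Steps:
$H = - \frac{2}{3}$ ($H = - \frac{6}{9} = \left(-6\right) \frac{1}{9} = - \frac{2}{3} \approx -0.66667$)
$O{\left(a \right)} = \frac{64}{9}$ ($O{\left(a \right)} = \left(- \frac{2}{3} - 2\right)^{2} = \left(- \frac{8}{3}\right)^{2} = \frac{64}{9}$)
$\left(-1 + 0\right)^{2} O{\left(X \right)} \left(-29\right) = \left(-1 + 0\right)^{2} \cdot \frac{64}{9} \left(-29\right) = \left(-1\right)^{2} \cdot \frac{64}{9} \left(-29\right) = 1 \cdot \frac{64}{9} \left(-29\right) = \frac{64}{9} \left(-29\right) = - \frac{1856}{9}$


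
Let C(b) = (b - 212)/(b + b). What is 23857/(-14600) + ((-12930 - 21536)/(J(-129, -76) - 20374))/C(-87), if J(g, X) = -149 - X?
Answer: -58295993221/89259333800 ≈ -0.65311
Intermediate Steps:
C(b) = (-212 + b)/(2*b) (C(b) = (-212 + b)/((2*b)) = (-212 + b)*(1/(2*b)) = (-212 + b)/(2*b))
23857/(-14600) + ((-12930 - 21536)/(J(-129, -76) - 20374))/C(-87) = 23857/(-14600) + ((-12930 - 21536)/((-149 - 1*(-76)) - 20374))/(((½)*(-212 - 87)/(-87))) = 23857*(-1/14600) + (-34466/((-149 + 76) - 20374))/(((½)*(-1/87)*(-299))) = -23857/14600 + (-34466/(-73 - 20374))/(299/174) = -23857/14600 - 34466/(-20447)*(174/299) = -23857/14600 - 34466*(-1/20447)*(174/299) = -23857/14600 + (34466/20447)*(174/299) = -23857/14600 + 5997084/6113653 = -58295993221/89259333800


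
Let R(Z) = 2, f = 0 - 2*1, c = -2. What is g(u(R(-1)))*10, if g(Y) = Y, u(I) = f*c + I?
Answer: 60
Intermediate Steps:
f = -2 (f = 0 - 2 = -2)
u(I) = 4 + I (u(I) = -2*(-2) + I = 4 + I)
g(u(R(-1)))*10 = (4 + 2)*10 = 6*10 = 60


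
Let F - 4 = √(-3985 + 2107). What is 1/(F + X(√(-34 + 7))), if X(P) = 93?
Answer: 97/11287 - I*√1878/11287 ≈ 0.008594 - 0.0038395*I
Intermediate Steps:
F = 4 + I*√1878 (F = 4 + √(-3985 + 2107) = 4 + √(-1878) = 4 + I*√1878 ≈ 4.0 + 43.336*I)
1/(F + X(√(-34 + 7))) = 1/((4 + I*√1878) + 93) = 1/(97 + I*√1878)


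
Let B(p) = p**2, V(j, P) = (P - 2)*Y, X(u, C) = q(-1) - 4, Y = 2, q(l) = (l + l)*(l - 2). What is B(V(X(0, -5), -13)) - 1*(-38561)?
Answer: 39461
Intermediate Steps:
q(l) = 2*l*(-2 + l) (q(l) = (2*l)*(-2 + l) = 2*l*(-2 + l))
X(u, C) = 2 (X(u, C) = 2*(-1)*(-2 - 1) - 4 = 2*(-1)*(-3) - 4 = 6 - 4 = 2)
V(j, P) = -4 + 2*P (V(j, P) = (P - 2)*2 = (-2 + P)*2 = -4 + 2*P)
B(V(X(0, -5), -13)) - 1*(-38561) = (-4 + 2*(-13))**2 - 1*(-38561) = (-4 - 26)**2 + 38561 = (-30)**2 + 38561 = 900 + 38561 = 39461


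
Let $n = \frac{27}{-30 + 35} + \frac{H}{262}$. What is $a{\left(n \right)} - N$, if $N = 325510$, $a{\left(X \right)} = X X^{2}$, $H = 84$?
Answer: $- \frac{91419404762527}{281011375} \approx -3.2532 \cdot 10^{5}$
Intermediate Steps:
$n = \frac{3747}{655}$ ($n = \frac{27}{-30 + 35} + \frac{84}{262} = \frac{27}{5} + 84 \cdot \frac{1}{262} = 27 \cdot \frac{1}{5} + \frac{42}{131} = \frac{27}{5} + \frac{42}{131} = \frac{3747}{655} \approx 5.7206$)
$a{\left(X \right)} = X^{3}$
$a{\left(n \right)} - N = \left(\frac{3747}{655}\right)^{3} - 325510 = \frac{52607913723}{281011375} - 325510 = - \frac{91419404762527}{281011375}$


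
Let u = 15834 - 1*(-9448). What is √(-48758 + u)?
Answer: 2*I*√5869 ≈ 153.22*I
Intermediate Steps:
u = 25282 (u = 15834 + 9448 = 25282)
√(-48758 + u) = √(-48758 + 25282) = √(-23476) = 2*I*√5869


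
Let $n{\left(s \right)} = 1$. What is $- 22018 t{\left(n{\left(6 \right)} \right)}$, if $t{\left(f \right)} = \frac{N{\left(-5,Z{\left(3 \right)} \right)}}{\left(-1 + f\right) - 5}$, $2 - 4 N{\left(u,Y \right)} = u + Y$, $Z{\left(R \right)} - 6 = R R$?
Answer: $- \frac{44036}{5} \approx -8807.2$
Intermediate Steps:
$Z{\left(R \right)} = 6 + R^{2}$ ($Z{\left(R \right)} = 6 + R R = 6 + R^{2}$)
$N{\left(u,Y \right)} = \frac{1}{2} - \frac{Y}{4} - \frac{u}{4}$ ($N{\left(u,Y \right)} = \frac{1}{2} - \frac{u + Y}{4} = \frac{1}{2} - \frac{Y + u}{4} = \frac{1}{2} - \left(\frac{Y}{4} + \frac{u}{4}\right) = \frac{1}{2} - \frac{Y}{4} - \frac{u}{4}$)
$t{\left(f \right)} = - \frac{2}{-6 + f}$ ($t{\left(f \right)} = \frac{\frac{1}{2} - \frac{6 + 3^{2}}{4} - - \frac{5}{4}}{\left(-1 + f\right) - 5} = \frac{\frac{1}{2} - \frac{6 + 9}{4} + \frac{5}{4}}{-6 + f} = \frac{\frac{1}{2} - \frac{15}{4} + \frac{5}{4}}{-6 + f} = - \frac{2}{-6 + f}$)
$- 22018 t{\left(n{\left(6 \right)} \right)} = - 22018 \left(- \frac{2}{-6 + 1}\right) = - 22018 \left(- \frac{2}{-5}\right) = - 22018 \left(\left(-2\right) \left(- \frac{1}{5}\right)\right) = \left(-22018\right) \frac{2}{5} = - \frac{44036}{5}$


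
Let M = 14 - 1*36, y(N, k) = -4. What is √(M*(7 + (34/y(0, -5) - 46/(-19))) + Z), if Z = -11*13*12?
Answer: I*√626791/19 ≈ 41.669*I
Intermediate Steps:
Z = -1716 (Z = -143*12 = -1716)
M = -22 (M = 14 - 36 = -22)
√(M*(7 + (34/y(0, -5) - 46/(-19))) + Z) = √(-22*(7 + (34/(-4) - 46/(-19))) - 1716) = √(-22*(7 + (34*(-¼) - 46*(-1/19))) - 1716) = √(-22*(7 + (-17/2 + 46/19)) - 1716) = √(-22*(7 - 231/38) - 1716) = √(-22*35/38 - 1716) = √(-385/19 - 1716) = √(-32989/19) = I*√626791/19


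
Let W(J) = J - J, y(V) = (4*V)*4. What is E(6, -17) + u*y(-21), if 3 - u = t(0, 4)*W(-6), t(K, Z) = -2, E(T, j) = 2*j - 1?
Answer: -1043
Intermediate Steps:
E(T, j) = -1 + 2*j
y(V) = 16*V
W(J) = 0
u = 3 (u = 3 - (-2)*0 = 3 - 1*0 = 3 + 0 = 3)
E(6, -17) + u*y(-21) = (-1 + 2*(-17)) + 3*(16*(-21)) = (-1 - 34) + 3*(-336) = -35 - 1008 = -1043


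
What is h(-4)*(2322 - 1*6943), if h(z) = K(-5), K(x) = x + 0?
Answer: 23105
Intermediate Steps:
K(x) = x
h(z) = -5
h(-4)*(2322 - 1*6943) = -5*(2322 - 1*6943) = -5*(2322 - 6943) = -5*(-4621) = 23105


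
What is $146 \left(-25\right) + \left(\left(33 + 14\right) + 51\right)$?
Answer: $-3552$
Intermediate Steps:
$146 \left(-25\right) + \left(\left(33 + 14\right) + 51\right) = -3650 + \left(47 + 51\right) = -3650 + 98 = -3552$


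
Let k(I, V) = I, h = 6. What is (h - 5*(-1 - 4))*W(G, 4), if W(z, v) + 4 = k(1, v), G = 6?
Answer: -93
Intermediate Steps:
W(z, v) = -3 (W(z, v) = -4 + 1 = -3)
(h - 5*(-1 - 4))*W(G, 4) = (6 - 5*(-1 - 4))*(-3) = (6 - 5*(-5))*(-3) = (6 + 25)*(-3) = 31*(-3) = -93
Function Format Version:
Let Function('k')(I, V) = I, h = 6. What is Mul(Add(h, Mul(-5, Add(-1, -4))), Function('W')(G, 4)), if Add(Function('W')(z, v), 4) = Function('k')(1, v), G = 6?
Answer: -93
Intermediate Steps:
Function('W')(z, v) = -3 (Function('W')(z, v) = Add(-4, 1) = -3)
Mul(Add(h, Mul(-5, Add(-1, -4))), Function('W')(G, 4)) = Mul(Add(6, Mul(-5, Add(-1, -4))), -3) = Mul(Add(6, Mul(-5, -5)), -3) = Mul(Add(6, 25), -3) = Mul(31, -3) = -93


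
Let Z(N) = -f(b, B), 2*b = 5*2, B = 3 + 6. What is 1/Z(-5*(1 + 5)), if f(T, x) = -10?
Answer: ⅒ ≈ 0.10000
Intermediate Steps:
B = 9
b = 5 (b = (5*2)/2 = (½)*10 = 5)
Z(N) = 10 (Z(N) = -1*(-10) = 10)
1/Z(-5*(1 + 5)) = 1/10 = ⅒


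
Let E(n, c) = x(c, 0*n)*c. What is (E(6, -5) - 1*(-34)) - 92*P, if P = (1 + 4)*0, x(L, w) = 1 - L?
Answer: 4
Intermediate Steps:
E(n, c) = c*(1 - c) (E(n, c) = (1 - c)*c = c*(1 - c))
P = 0 (P = 5*0 = 0)
(E(6, -5) - 1*(-34)) - 92*P = (-5*(1 - 1*(-5)) - 1*(-34)) - 92*0 = (-5*(1 + 5) + 34) + 0 = (-5*6 + 34) + 0 = (-30 + 34) + 0 = 4 + 0 = 4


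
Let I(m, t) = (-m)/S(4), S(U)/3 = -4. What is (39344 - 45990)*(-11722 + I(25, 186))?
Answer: 467343397/6 ≈ 7.7891e+7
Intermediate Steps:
S(U) = -12 (S(U) = 3*(-4) = -12)
I(m, t) = m/12 (I(m, t) = -m/(-12) = -m*(-1/12) = m/12)
(39344 - 45990)*(-11722 + I(25, 186)) = (39344 - 45990)*(-11722 + (1/12)*25) = -6646*(-11722 + 25/12) = -6646*(-140639/12) = 467343397/6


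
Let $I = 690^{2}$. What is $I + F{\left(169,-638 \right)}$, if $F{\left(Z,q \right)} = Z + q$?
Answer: $475631$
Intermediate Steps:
$I = 476100$
$I + F{\left(169,-638 \right)} = 476100 + \left(169 - 638\right) = 476100 - 469 = 475631$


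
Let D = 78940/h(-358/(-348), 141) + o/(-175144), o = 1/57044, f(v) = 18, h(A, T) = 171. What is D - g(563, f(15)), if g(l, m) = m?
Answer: 757930743357461/1708446351456 ≈ 443.64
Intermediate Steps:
o = 1/57044 ≈ 1.7530e-5
D = 788682777683669/1708446351456 (D = 78940/171 + (1/57044)/(-175144) = 78940*(1/171) + (1/57044)*(-1/175144) = 78940/171 - 1/9990914336 = 788682777683669/1708446351456 ≈ 461.64)
D - g(563, f(15)) = 788682777683669/1708446351456 - 1*18 = 788682777683669/1708446351456 - 18 = 757930743357461/1708446351456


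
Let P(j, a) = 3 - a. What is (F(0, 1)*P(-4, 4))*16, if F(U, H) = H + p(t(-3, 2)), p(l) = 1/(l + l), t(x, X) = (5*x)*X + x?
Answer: -520/33 ≈ -15.758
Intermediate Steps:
t(x, X) = x + 5*X*x (t(x, X) = 5*X*x + x = x + 5*X*x)
p(l) = 1/(2*l)
F(U, H) = -1/66 + H (F(U, H) = H + 1/(2*((-3*(1 + 5*2)))) = H + 1/(2*((-3*(1 + 10)))) = H + 1/(2*((-3*11))) = H + (½)/(-33) = H + (½)*(-1/33) = H - 1/66 = -1/66 + H)
(F(0, 1)*P(-4, 4))*16 = ((-1/66 + 1)*(3 - 1*4))*16 = (65*(3 - 4)/66)*16 = ((65/66)*(-1))*16 = -65/66*16 = -520/33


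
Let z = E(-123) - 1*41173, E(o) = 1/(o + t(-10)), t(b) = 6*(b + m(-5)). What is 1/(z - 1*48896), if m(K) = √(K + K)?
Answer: -762186441/68649374675086 + 3*I*√10/137298749350172 ≈ -1.1103e-5 + 6.9096e-14*I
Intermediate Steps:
m(K) = √2*√K (m(K) = √(2*K) = √2*√K)
t(b) = 6*b + 6*I*√10 (t(b) = 6*(b + √2*√(-5)) = 6*(b + √2*(I*√5)) = 6*(b + I*√10) = 6*b + 6*I*√10)
E(o) = 1/(-60 + o + 6*I*√10) (E(o) = 1/(o + (6*(-10) + 6*I*√10)) = 1/(o + (-60 + 6*I*√10)) = 1/(-60 + o + 6*I*√10))
z = -41173 + 1/(-183 + 6*I*√10) (z = 1/(-60 - 123 + 6*I*√10) - 1*41173 = 1/(-183 + 6*I*√10) - 41173 = -41173 + 1/(-183 + 6*I*√10) ≈ -41173.0 - 0.00056054*I)
1/(z - 1*48896) = 1/((-464555020/11283 - 2*I*√10/11283) - 1*48896) = 1/((-464555020/11283 - 2*I*√10/11283) - 48896) = 1/(-1016248588/11283 - 2*I*√10/11283)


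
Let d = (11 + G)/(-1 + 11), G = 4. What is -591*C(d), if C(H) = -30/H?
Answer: 11820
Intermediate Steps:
d = 3/2 (d = (11 + 4)/(-1 + 11) = 15/10 = 15*(1/10) = 3/2 ≈ 1.5000)
-591*C(d) = -(-17730)/3/2 = -(-17730)*2/3 = -591*(-20) = 11820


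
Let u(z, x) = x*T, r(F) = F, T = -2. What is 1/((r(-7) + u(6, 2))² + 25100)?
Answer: 1/25221 ≈ 3.9649e-5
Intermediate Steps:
u(z, x) = -2*x (u(z, x) = x*(-2) = -2*x)
1/((r(-7) + u(6, 2))² + 25100) = 1/((-7 - 2*2)² + 25100) = 1/((-7 - 4)² + 25100) = 1/((-11)² + 25100) = 1/(121 + 25100) = 1/25221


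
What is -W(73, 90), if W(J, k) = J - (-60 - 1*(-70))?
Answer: -63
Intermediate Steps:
W(J, k) = -10 + J (W(J, k) = J - (-60 + 70) = J - 1*10 = J - 10 = -10 + J)
-W(73, 90) = -(-10 + 73) = -1*63 = -63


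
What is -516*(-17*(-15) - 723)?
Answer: 241488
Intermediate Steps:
-516*(-17*(-15) - 723) = -516*(255 - 723) = -516*(-468) = 241488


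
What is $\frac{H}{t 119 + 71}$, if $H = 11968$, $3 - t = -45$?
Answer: $\frac{11968}{5783} \approx 2.0695$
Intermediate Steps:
$t = 48$ ($t = 3 - -45 = 3 + 45 = 48$)
$\frac{H}{t 119 + 71} = \frac{11968}{48 \cdot 119 + 71} = \frac{11968}{5712 + 71} = \frac{11968}{5783}$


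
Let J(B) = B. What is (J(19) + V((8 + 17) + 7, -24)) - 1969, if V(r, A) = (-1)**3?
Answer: -1951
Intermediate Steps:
V(r, A) = -1
(J(19) + V((8 + 17) + 7, -24)) - 1969 = (19 - 1) - 1969 = 18 - 1969 = -1951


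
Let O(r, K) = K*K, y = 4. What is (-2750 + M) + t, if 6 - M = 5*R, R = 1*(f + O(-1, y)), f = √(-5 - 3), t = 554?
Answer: -2270 - 10*I*√2 ≈ -2270.0 - 14.142*I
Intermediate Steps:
O(r, K) = K²
f = 2*I*√2 (f = √(-8) = 2*I*√2 ≈ 2.8284*I)
R = 16 + 2*I*√2 (R = 1*(2*I*√2 + 4²) = 1*(2*I*√2 + 16) = 1*(16 + 2*I*√2) = 16 + 2*I*√2 ≈ 16.0 + 2.8284*I)
M = -74 - 10*I*√2 (M = 6 - 5*(16 + 2*I*√2) = 6 - (80 + 10*I*√2) = 6 + (-80 - 10*I*√2) = -74 - 10*I*√2 ≈ -74.0 - 14.142*I)
(-2750 + M) + t = (-2750 + (-74 - 10*I*√2)) + 554 = (-2824 - 10*I*√2) + 554 = -2270 - 10*I*√2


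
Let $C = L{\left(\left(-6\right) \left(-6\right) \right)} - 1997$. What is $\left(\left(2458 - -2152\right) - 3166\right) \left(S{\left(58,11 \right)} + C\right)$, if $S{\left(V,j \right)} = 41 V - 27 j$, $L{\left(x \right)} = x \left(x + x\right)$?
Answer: $3864144$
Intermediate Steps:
$L{\left(x \right)} = 2 x^{2}$ ($L{\left(x \right)} = x 2 x = 2 x^{2}$)
$C = 595$ ($C = 2 \left(\left(-6\right) \left(-6\right)\right)^{2} - 1997 = 2 \cdot 36^{2} - 1997 = 2 \cdot 1296 - 1997 = 2592 - 1997 = 595$)
$S{\left(V,j \right)} = - 27 j + 41 V$
$\left(\left(2458 - -2152\right) - 3166\right) \left(S{\left(58,11 \right)} + C\right) = \left(\left(2458 - -2152\right) - 3166\right) \left(\left(\left(-27\right) 11 + 41 \cdot 58\right) + 595\right) = \left(\left(2458 + 2152\right) - 3166\right) \left(\left(-297 + 2378\right) + 595\right) = \left(4610 - 3166\right) \left(2081 + 595\right) = 1444 \cdot 2676 = 3864144$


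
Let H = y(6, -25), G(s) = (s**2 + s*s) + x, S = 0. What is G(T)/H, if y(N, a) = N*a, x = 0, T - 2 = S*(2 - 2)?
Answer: -4/75 ≈ -0.053333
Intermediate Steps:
T = 2 (T = 2 + 0*(2 - 2) = 2 + 0*0 = 2 + 0 = 2)
G(s) = 2*s**2 (G(s) = (s**2 + s*s) + 0 = (s**2 + s**2) + 0 = 2*s**2 + 0 = 2*s**2)
H = -150 (H = 6*(-25) = -150)
G(T)/H = (2*2**2)/(-150) = (2*4)*(-1/150) = 8*(-1/150) = -4/75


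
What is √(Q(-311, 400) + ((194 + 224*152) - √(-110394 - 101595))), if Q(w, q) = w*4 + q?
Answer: √(33398 - I*√211989) ≈ 182.76 - 1.26*I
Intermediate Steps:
Q(w, q) = q + 4*w (Q(w, q) = 4*w + q = q + 4*w)
√(Q(-311, 400) + ((194 + 224*152) - √(-110394 - 101595))) = √((400 + 4*(-311)) + ((194 + 224*152) - √(-110394 - 101595))) = √((400 - 1244) + ((194 + 34048) - √(-211989))) = √(-844 + (34242 - I*√211989)) = √(33398 - I*√211989)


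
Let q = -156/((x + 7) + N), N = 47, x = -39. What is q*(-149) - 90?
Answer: 7298/5 ≈ 1459.6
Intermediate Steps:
q = -52/5 (q = -156/((-39 + 7) + 47) = -156/(-32 + 47) = -156/15 = -156*1/15 = -52/5 ≈ -10.400)
q*(-149) - 90 = -52/5*(-149) - 90 = 7748/5 - 90 = 7298/5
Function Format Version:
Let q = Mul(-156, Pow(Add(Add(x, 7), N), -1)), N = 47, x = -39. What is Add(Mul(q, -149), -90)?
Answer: Rational(7298, 5) ≈ 1459.6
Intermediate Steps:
q = Rational(-52, 5) (q = Mul(-156, Pow(Add(Add(-39, 7), 47), -1)) = Mul(-156, Pow(Add(-32, 47), -1)) = Mul(-156, Pow(15, -1)) = Mul(-156, Rational(1, 15)) = Rational(-52, 5) ≈ -10.400)
Add(Mul(q, -149), -90) = Add(Mul(Rational(-52, 5), -149), -90) = Add(Rational(7748, 5), -90) = Rational(7298, 5)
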